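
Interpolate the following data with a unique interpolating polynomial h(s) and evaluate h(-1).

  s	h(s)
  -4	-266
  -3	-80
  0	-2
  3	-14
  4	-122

-2

Evaluate each Lagrange basis at s = -1:
L_0(-1) = (2)·(-1)·(-4)·(-5)/[(-1)·(-4)·(-7)·(-8)] = -5/28
L_1(-1) = (3)·(-1)·(-4)·(-5)/[(1)·(-3)·(-6)·(-7)] = 10/21
L_2(-1) = (3)·(2)·(-4)·(-5)/[(4)·(3)·(-3)·(-4)] = 5/6
L_3(-1) = (3)·(2)·(-1)·(-5)/[(7)·(6)·(3)·(-1)] = -5/21
L_4(-1) = (3)·(2)·(-1)·(-4)/[(8)·(7)·(4)·(1)] = 3/28
Sum: (-266)·(-5/28) + (-80)·(10/21) + (-2)·(5/6) + (-14)·(-5/21) + (-122)·(3/28) = -2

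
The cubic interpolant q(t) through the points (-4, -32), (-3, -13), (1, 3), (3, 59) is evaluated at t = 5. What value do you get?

211

Using Newton's divided-difference form:
q[-4,-3] = (-13 - (-32)) / (-3 - (-4)) = 19
q[-3,1] = (3 - (-13)) / (1 - (-3)) = 4
q[1,3] = (59 - 3) / (3 - 1) = 28
q[-4,-3,1] = (4 - 19) / (1 - (-4)) = -3
q[-3,1,3] = (28 - 4) / (3 - (-3)) = 4
q[-4,-3,1,3] = (4 - (-3)) / (3 - (-4)) = 1
q(5) = -32 + 19·(9) + (-3)·(9)·(8) + 1·(9)·(8)·(4) = 211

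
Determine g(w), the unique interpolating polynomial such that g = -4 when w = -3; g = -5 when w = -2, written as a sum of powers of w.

g(w) = -w - 7

L_0(w) = (w + 2) / [-1] = -w - 2
L_1(w) = (w + 3) / [1] = w + 3
g(w) = (-4)·L_0 + (-5)·L_1
  (-4)·L_0(w) = 4w + 8
  (-5)·L_1(w) = -5w - 15
Adding term by term: -w - 7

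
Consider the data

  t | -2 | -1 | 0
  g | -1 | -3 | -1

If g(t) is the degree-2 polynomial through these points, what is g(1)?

5

L_0(1) = (2)·(1)/[(-1)·(-2)] = 1
L_1(1) = (3)·(1)/[(1)·(-1)] = -3
L_2(1) = (3)·(2)/[(2)·(1)] = 3
Sum: (-1)·(1) + (-3)·(-3) + (-1)·(3) = 5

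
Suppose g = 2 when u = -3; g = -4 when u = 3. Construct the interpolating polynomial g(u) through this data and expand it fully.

L_0(u) = (u - 3) / [-6] = -(1/6)u + 1/2
L_1(u) = (u + 3) / [6] = (1/6)u + 1/2
g(u) = 2·L_0 + (-4)·L_1
  2·L_0(u) = -(1/3)u + 1
  (-4)·L_1(u) = -(2/3)u - 2
Adding term by term: -u - 1

g(u) = -u - 1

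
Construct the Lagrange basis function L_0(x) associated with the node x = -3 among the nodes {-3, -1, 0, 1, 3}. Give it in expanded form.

L_0(x) = (x + 1)x(x - 1)(x - 3) / [(-2)·(-3)·(-4)·(-6)]
       = (x^4 - 3x^3 - x^2 + 3x) / (144)

L_0(x) = (1/144)x^4 - (1/48)x^3 - (1/144)x^2 + (1/48)x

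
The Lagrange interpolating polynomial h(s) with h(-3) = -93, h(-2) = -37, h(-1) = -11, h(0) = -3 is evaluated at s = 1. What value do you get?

Evaluate each Lagrange basis at s = 1:
L_0(1) = (3)·(2)·(1)/[(-1)·(-2)·(-3)] = -1
L_1(1) = (4)·(2)·(1)/[(1)·(-1)·(-2)] = 4
L_2(1) = (4)·(3)·(1)/[(2)·(1)·(-1)] = -6
L_3(1) = (4)·(3)·(2)/[(3)·(2)·(1)] = 4
Sum: (-93)·(-1) + (-37)·(4) + (-11)·(-6) + (-3)·(4) = -1

-1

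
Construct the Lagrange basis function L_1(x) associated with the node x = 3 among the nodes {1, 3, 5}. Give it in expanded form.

L_1(x) = -(1/4)x^2 + (3/2)x - 5/4

L_1(x) = (x - 1)(x - 5) / [(2)·(-2)]
       = (x^2 - 6x + 5) / (-4)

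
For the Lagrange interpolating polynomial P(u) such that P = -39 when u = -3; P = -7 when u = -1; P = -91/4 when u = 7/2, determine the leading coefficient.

-3

The leading coefficient equals the top divided difference P[-3,-1,7/2].
P[-3,-1] = (-7 - (-39)) / (-1 - (-3)) = 16
P[-1,7/2] = (-91/4 - (-7)) / (7/2 - (-1)) = -7/2
P[-3,-1,7/2] = (-7/2 - 16) / (7/2 - (-3)) = -3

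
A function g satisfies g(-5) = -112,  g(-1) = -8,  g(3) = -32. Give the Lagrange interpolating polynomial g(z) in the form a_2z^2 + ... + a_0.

g(z) = -4z^2 + 2z - 2

L_0(z) = (z + 1)(z - 3) / [32] = (1/32)z^2 - (1/16)z - 3/32
L_1(z) = (z + 5)(z - 3) / [-16] = -(1/16)z^2 - (1/8)z + 15/16
L_2(z) = (z + 5)(z + 1) / [32] = (1/32)z^2 + (3/16)z + 5/32
g(z) = (-112)·L_0 + (-8)·L_1 + (-32)·L_2
  (-112)·L_0(z) = -(7/2)z^2 + 7z + 21/2
  (-8)·L_1(z) = (1/2)z^2 + z - 15/2
  (-32)·L_2(z) = -z^2 - 6z - 5
Adding term by term: -4z^2 + 2z - 2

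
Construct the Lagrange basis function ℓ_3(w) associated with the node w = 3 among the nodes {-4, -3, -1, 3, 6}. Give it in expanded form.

ℓ_3(w) = -(1/504)w^4 - (1/252)w^3 + (29/504)w^2 + (17/84)w + 1/7

ℓ_3(w) = (w + 4)(w + 3)(w + 1)(w - 6) / [(7)·(6)·(4)·(-3)]
       = (w^4 + 2w^3 - 29w^2 - 102w - 72) / (-504)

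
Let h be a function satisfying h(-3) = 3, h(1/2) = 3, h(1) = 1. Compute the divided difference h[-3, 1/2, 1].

h[-3,1/2] = (3 - 3) / (1/2 - (-3)) = 0
h[1/2,1] = (1 - 3) / (1 - 1/2) = -4
h[-3,1/2,1] = (-4 - 0) / (1 - (-3)) = -1

-1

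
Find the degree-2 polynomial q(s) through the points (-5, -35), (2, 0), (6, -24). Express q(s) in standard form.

Build the Lagrange basis polynomials:
L_0(s) = (s - 2)(s - 6) / [77] = (1/77)s^2 - (8/77)s + 12/77
L_1(s) = (s + 5)(s - 6) / [-28] = -(1/28)s^2 + (1/28)s + 15/14
L_2(s) = (s + 5)(s - 2) / [44] = (1/44)s^2 + (3/44)s - 5/22
q(s) = (-35)·L_0 + 0·L_1 + (-24)·L_2
  (-35)·L_0(s) = -(5/11)s^2 + (40/11)s - 60/11
  0·L_1(s) = 0
  (-24)·L_2(s) = -(6/11)s^2 - (18/11)s + 60/11
Adding term by term: -s^2 + 2s

q(s) = -s^2 + 2s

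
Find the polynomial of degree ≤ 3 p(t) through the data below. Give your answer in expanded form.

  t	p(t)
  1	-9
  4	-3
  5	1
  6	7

p(t) = (1/10)t^3 - (1/2)t^2 + (12/5)t - 11

Build the Lagrange basis polynomials:
L_0(t) = (t - 4)(t - 5)(t - 6) / [-60] = -(1/60)t^3 + (1/4)t^2 - (37/30)t + 2
L_1(t) = (t - 1)(t - 5)(t - 6) / [6] = (1/6)t^3 - 2t^2 + (41/6)t - 5
L_2(t) = (t - 1)(t - 4)(t - 6) / [-4] = -(1/4)t^3 + (11/4)t^2 - (17/2)t + 6
L_3(t) = (t - 1)(t - 4)(t - 5) / [10] = (1/10)t^3 - t^2 + (29/10)t - 2
p(t) = (-9)·L_0 + (-3)·L_1 + 1·L_2 + 7·L_3
  (-9)·L_0(t) = (3/20)t^3 - (9/4)t^2 + (111/10)t - 18
  (-3)·L_1(t) = -(1/2)t^3 + 6t^2 - (41/2)t + 15
  1·L_2(t) = -(1/4)t^3 + (11/4)t^2 - (17/2)t + 6
  7·L_3(t) = (7/10)t^3 - 7t^2 + (203/10)t - 14
Adding term by term: (1/10)t^3 - (1/2)t^2 + (12/5)t - 11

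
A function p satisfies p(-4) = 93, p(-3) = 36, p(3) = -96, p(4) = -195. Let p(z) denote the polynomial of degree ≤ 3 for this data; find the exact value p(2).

-39

L_0(2) = (5)·(-1)·(-2)/[(-1)·(-7)·(-8)] = -5/28
L_1(2) = (6)·(-1)·(-2)/[(1)·(-6)·(-7)] = 2/7
L_2(2) = (6)·(5)·(-2)/[(7)·(6)·(-1)] = 10/7
L_3(2) = (6)·(5)·(-1)/[(8)·(7)·(1)] = -15/28
Sum: 93·(-5/28) + 36·(2/7) + (-96)·(10/7) + (-195)·(-15/28) = -39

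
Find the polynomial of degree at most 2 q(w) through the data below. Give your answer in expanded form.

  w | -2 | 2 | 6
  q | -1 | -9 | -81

Newton's divided differences:
q[-2,2] = (-9 - (-1)) / (2 - (-2)) = -2
q[2,6] = (-81 - (-9)) / (6 - 2) = -18
q[-2,2,6] = (-18 - (-2)) / (6 - (-2)) = -2
q(w) = -1 + (-2)·(w + 2) + (-2)·(w + 2)(w - 2)
Expanding: q(w) = -2w^2 - 2w + 3

q(w) = -2w^2 - 2w + 3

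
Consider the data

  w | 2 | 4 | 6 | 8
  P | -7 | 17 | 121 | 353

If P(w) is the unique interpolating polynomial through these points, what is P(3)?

Evaluate each Lagrange basis at w = 3:
L_0(3) = (-1)·(-3)·(-5)/[(-2)·(-4)·(-6)] = 5/16
L_1(3) = (1)·(-3)·(-5)/[(2)·(-2)·(-4)] = 15/16
L_2(3) = (1)·(-1)·(-5)/[(4)·(2)·(-2)] = -5/16
L_3(3) = (1)·(-1)·(-3)/[(6)·(4)·(2)] = 1/16
Sum: (-7)·(5/16) + 17·(15/16) + 121·(-5/16) + 353·(1/16) = -2

-2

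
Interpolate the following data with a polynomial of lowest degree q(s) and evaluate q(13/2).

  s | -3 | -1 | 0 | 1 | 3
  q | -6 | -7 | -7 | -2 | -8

-134327/256

L_0(13/2) = (15/2)·(13/2)·(11/2)·(7/2)/[(-2)·(-3)·(-4)·(-6)] = 5005/768
L_1(13/2) = (19/2)·(13/2)·(11/2)·(7/2)/[(2)·(-1)·(-2)·(-4)] = -19019/256
L_2(13/2) = (19/2)·(15/2)·(11/2)·(7/2)/[(3)·(1)·(-1)·(-3)] = 7315/48
L_3(13/2) = (19/2)·(15/2)·(13/2)·(7/2)/[(4)·(2)·(1)·(-2)] = -25935/256
L_4(13/2) = (19/2)·(15/2)·(13/2)·(11/2)/[(6)·(4)·(3)·(2)] = 13585/768
Sum: (-6)·(5005/768) + (-7)·(-19019/256) + (-7)·(7315/48) + (-2)·(-25935/256) + (-8)·(13585/768) = -134327/256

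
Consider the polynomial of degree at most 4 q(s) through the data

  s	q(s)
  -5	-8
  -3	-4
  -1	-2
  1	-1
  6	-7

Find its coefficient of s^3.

Build the Lagrange basis polynomials:
L_0(s) = (s + 3)(s + 1)(s - 1)(s - 6) / [528] = (1/528)s^4 - (1/176)s^3 - (19/528)s^2 + (1/176)s + 3/88
L_1(s) = (s + 5)(s + 1)(s - 1)(s - 6) / [-144] = -(1/144)s^4 + (1/144)s^3 + (31/144)s^2 - (1/144)s - 5/24
L_2(s) = (s + 5)(s + 3)(s - 1)(s - 6) / [112] = (1/112)s^4 + (1/112)s^3 - (5/16)s^2 - (57/112)s + 45/56
L_3(s) = (s + 5)(s + 3)(s + 1)(s - 6) / [-240] = -(1/240)s^4 - (1/80)s^3 + (31/240)s^2 + (41/80)s + 3/8
L_4(s) = (s + 5)(s + 3)(s + 1)(s - 1) / [3465] = (1/3465)s^4 + (8/3465)s^3 + (2/495)s^2 - (8/3465)s - 1/231
q(s) = (-8)·L_0 + (-4)·L_1 + (-2)·L_2 + (-1)·L_3 + (-7)·L_4
Only the coefficient of s^3 is needed; take it from each L_i and combine:
(-8)·(-1/176) + (-4)·(1/144) + (-2)·(1/112) + (-1)·(-1/80) + (-7)·(8/3465) = -71/18480

-71/18480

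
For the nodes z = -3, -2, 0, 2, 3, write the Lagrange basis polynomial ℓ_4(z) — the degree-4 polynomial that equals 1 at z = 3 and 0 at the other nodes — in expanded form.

ℓ_4(z) = (1/90)z^4 + (1/30)z^3 - (2/45)z^2 - (2/15)z

ℓ_4(z) = (z + 3)(z + 2)z(z - 2) / [(6)·(5)·(3)·(1)]
       = (z^4 + 3z^3 - 4z^2 - 12z) / (90)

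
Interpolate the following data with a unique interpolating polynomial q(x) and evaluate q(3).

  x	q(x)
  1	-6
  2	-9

-12

L_0(3) = (1)/[(-1)] = -1
L_1(3) = (2)/[(1)] = 2
Sum: (-6)·(-1) + (-9)·(2) = -12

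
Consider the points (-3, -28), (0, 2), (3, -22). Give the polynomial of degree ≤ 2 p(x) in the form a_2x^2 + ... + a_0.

Build the Lagrange basis polynomials:
L_0(x) = x(x - 3) / [18] = (1/18)x^2 - (1/6)x
L_1(x) = (x + 3)(x - 3) / [-9] = -(1/9)x^2 + 1
L_2(x) = (x + 3)x / [18] = (1/18)x^2 + (1/6)x
p(x) = (-28)·L_0 + 2·L_1 + (-22)·L_2
  (-28)·L_0(x) = -(14/9)x^2 + (14/3)x
  2·L_1(x) = -(2/9)x^2 + 2
  (-22)·L_2(x) = -(11/9)x^2 - (11/3)x
Adding term by term: -3x^2 + x + 2

p(x) = -3x^2 + x + 2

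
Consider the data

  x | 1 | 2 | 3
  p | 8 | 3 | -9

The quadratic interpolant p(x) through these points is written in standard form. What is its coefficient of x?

Build the Lagrange basis polynomials:
L_0(x) = (x - 2)(x - 3) / [2] = (1/2)x^2 - (5/2)x + 3
L_1(x) = (x - 1)(x - 3) / [-1] = -x^2 + 4x - 3
L_2(x) = (x - 1)(x - 2) / [2] = (1/2)x^2 - (3/2)x + 1
p(x) = 8·L_0 + 3·L_1 + (-9)·L_2
Only the coefficient of x is needed; take it from each L_i and combine:
8·(-5/2) + 3·(4) + (-9)·(-3/2) = 11/2

11/2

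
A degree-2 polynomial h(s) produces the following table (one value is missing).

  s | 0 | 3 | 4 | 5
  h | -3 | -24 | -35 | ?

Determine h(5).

The 3 known values determine h uniquely (degree ≤ 2).
Evaluate each Lagrange basis at s = 5:
L_0(5) = (2)·(1)/[(-3)·(-4)] = 1/6
L_1(5) = (5)·(1)/[(3)·(-1)] = -5/3
L_2(5) = (5)·(2)/[(4)·(1)] = 5/2
Sum: (-3)·(1/6) + (-24)·(-5/3) + (-35)·(5/2) = -48

-48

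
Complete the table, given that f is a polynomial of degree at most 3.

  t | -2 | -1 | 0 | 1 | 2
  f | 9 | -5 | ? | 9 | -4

The 4 known values determine f uniquely (degree ≤ 3).
L_0(0) = (1)·(-1)·(-2)/[(-1)·(-3)·(-4)] = -1/6
L_1(0) = (2)·(-1)·(-2)/[(1)·(-2)·(-3)] = 2/3
L_2(0) = (2)·(1)·(-2)/[(3)·(2)·(-1)] = 2/3
L_3(0) = (2)·(1)·(-1)/[(4)·(3)·(1)] = -1/6
Sum: 9·(-1/6) + (-5)·(2/3) + 9·(2/3) + (-4)·(-1/6) = 11/6

11/6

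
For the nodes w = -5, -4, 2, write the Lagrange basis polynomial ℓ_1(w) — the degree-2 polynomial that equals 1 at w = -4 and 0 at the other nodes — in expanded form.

ℓ_1(w) = -(1/6)w^2 - (1/2)w + 5/3

ℓ_1(w) = (w + 5)(w - 2) / [(1)·(-6)]
       = (w^2 + 3w - 10) / (-6)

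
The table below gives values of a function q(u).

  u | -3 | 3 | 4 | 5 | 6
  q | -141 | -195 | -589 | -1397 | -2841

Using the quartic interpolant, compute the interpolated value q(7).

-5191

L_0(7) = (4)·(3)·(2)·(1)/[(-6)·(-7)·(-8)·(-9)] = 1/126
L_1(7) = (10)·(3)·(2)·(1)/[(6)·(-1)·(-2)·(-3)] = -5/3
L_2(7) = (10)·(4)·(2)·(1)/[(7)·(1)·(-1)·(-2)] = 40/7
L_3(7) = (10)·(4)·(3)·(1)/[(8)·(2)·(1)·(-1)] = -15/2
L_4(7) = (10)·(4)·(3)·(2)/[(9)·(3)·(2)·(1)] = 40/9
Sum: (-141)·(1/126) + (-195)·(-5/3) + (-589)·(40/7) + (-1397)·(-15/2) + (-2841)·(40/9) = -5191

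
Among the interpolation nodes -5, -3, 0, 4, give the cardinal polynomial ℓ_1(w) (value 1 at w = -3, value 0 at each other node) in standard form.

ℓ_1(w) = (1/42)w^3 + (1/42)w^2 - (10/21)w

ℓ_1(w) = (w + 5)w(w - 4) / [(2)·(-3)·(-7)]
       = (w^3 + w^2 - 20w) / (42)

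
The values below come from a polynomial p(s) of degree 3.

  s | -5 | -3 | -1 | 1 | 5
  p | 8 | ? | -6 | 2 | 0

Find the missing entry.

-36/5

The 4 known values determine p uniquely (degree ≤ 3).
Evaluate each Lagrange basis at s = -3:
L_0(-3) = (-2)·(-4)·(-8)/[(-4)·(-6)·(-10)] = 4/15
L_1(-3) = (2)·(-4)·(-8)/[(4)·(-2)·(-6)] = 4/3
L_2(-3) = (2)·(-2)·(-8)/[(6)·(2)·(-4)] = -2/3
L_3(-3) = (2)·(-2)·(-4)/[(10)·(6)·(4)] = 1/15
Sum: 8·(4/15) + (-6)·(4/3) + 2·(-2/3) + 0 = -36/5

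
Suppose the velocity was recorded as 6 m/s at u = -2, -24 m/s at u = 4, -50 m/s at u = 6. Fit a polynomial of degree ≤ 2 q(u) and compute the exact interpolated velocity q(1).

Evaluate each Lagrange basis at u = 1:
L_0(1) = (-3)·(-5)/[(-6)·(-8)] = 5/16
L_1(1) = (3)·(-5)/[(6)·(-2)] = 5/4
L_2(1) = (3)·(-3)/[(8)·(2)] = -9/16
Sum: 6·(5/16) + (-24)·(5/4) + (-50)·(-9/16) = 0

0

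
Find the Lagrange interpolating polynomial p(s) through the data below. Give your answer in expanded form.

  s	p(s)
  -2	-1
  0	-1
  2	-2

p(s) = -(1/8)s^2 - (1/4)s - 1

Build the Lagrange basis polynomials:
L_0(s) = s(s - 2) / [8] = (1/8)s^2 - (1/4)s
L_1(s) = (s + 2)(s - 2) / [-4] = -(1/4)s^2 + 1
L_2(s) = (s + 2)s / [8] = (1/8)s^2 + (1/4)s
p(s) = (-1)·L_0 + (-1)·L_1 + (-2)·L_2
  (-1)·L_0(s) = -(1/8)s^2 + (1/4)s
  (-1)·L_1(s) = (1/4)s^2 - 1
  (-2)·L_2(s) = -(1/4)s^2 - (1/2)s
Adding term by term: -(1/8)s^2 - (1/4)s - 1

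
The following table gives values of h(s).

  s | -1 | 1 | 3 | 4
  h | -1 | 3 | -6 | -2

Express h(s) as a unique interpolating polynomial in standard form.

h(s) = (107/120)s^3 - (43/10)s^2 + (133/120)s + 53/10

Newton's divided differences:
h[-1,1] = (3 - (-1)) / (1 - (-1)) = 2
h[1,3] = (-6 - 3) / (3 - 1) = -9/2
h[3,4] = (-2 - (-6)) / (4 - 3) = 4
h[-1,1,3] = (-9/2 - 2) / (3 - (-1)) = -13/8
h[1,3,4] = (4 - (-9/2)) / (4 - 1) = 17/6
h[-1,1,3,4] = (17/6 - (-13/8)) / (4 - (-1)) = 107/120
h(s) = -1 + 2·(s + 1) + (-13/8)·(s + 1)(s - 1) + (107/120)·(s + 1)(s - 1)(s - 3)
Expanding: h(s) = (107/120)s^3 - (43/10)s^2 + (133/120)s + 53/10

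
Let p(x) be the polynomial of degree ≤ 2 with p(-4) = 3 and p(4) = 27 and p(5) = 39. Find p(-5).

9

Evaluate each Lagrange basis at x = -5:
L_0(-5) = (-9)·(-10)/[(-8)·(-9)] = 5/4
L_1(-5) = (-1)·(-10)/[(8)·(-1)] = -5/4
L_2(-5) = (-1)·(-9)/[(9)·(1)] = 1
Sum: 3·(5/4) + 27·(-5/4) + 39·(1) = 9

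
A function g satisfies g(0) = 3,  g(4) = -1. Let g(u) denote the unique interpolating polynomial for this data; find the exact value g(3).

L_0(3) = (-1)/[(-4)] = 1/4
L_1(3) = (3)/[(4)] = 3/4
Sum: 3·(1/4) + (-1)·(3/4) = 0

0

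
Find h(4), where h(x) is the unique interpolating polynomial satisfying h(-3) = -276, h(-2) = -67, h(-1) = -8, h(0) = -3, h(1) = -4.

-283

Evaluate each Lagrange basis at x = 4:
L_0(4) = (6)·(5)·(4)·(3)/[(-1)·(-2)·(-3)·(-4)] = 15
L_1(4) = (7)·(5)·(4)·(3)/[(1)·(-1)·(-2)·(-3)] = -70
L_2(4) = (7)·(6)·(4)·(3)/[(2)·(1)·(-1)·(-2)] = 126
L_3(4) = (7)·(6)·(5)·(3)/[(3)·(2)·(1)·(-1)] = -105
L_4(4) = (7)·(6)·(5)·(4)/[(4)·(3)·(2)·(1)] = 35
Sum: (-276)·(15) + (-67)·(-70) + (-8)·(126) + (-3)·(-105) + (-4)·(35) = -283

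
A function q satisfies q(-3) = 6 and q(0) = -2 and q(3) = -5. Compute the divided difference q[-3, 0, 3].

q[-3,0] = (-2 - 6) / (0 - (-3)) = -8/3
q[0,3] = (-5 - (-2)) / (3 - 0) = -1
q[-3,0,3] = (-1 - (-8/3)) / (3 - (-3)) = 5/18

5/18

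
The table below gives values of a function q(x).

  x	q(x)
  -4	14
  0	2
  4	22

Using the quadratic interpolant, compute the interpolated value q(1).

L_0(1) = (1)·(-3)/[(-4)·(-8)] = -3/32
L_1(1) = (5)·(-3)/[(4)·(-4)] = 15/16
L_2(1) = (5)·(1)/[(8)·(4)] = 5/32
Sum: 14·(-3/32) + 2·(15/16) + 22·(5/32) = 4

4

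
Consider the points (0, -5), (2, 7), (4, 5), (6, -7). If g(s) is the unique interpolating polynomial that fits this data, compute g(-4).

-87

Evaluate each Lagrange basis at s = -4:
L_0(-4) = (-6)·(-8)·(-10)/[(-2)·(-4)·(-6)] = 10
L_1(-4) = (-4)·(-8)·(-10)/[(2)·(-2)·(-4)] = -20
L_2(-4) = (-4)·(-6)·(-10)/[(4)·(2)·(-2)] = 15
L_3(-4) = (-4)·(-6)·(-8)/[(6)·(4)·(2)] = -4
Sum: (-5)·(10) + 7·(-20) + 5·(15) + (-7)·(-4) = -87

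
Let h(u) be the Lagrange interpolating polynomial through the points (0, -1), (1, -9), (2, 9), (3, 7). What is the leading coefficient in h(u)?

The leading coefficient equals the top divided difference h[0,1,2,3].
h[0,1] = (-9 - (-1)) / (1 - 0) = -8
h[1,2] = (9 - (-9)) / (2 - 1) = 18
h[2,3] = (7 - 9) / (3 - 2) = -2
h[0,1,2] = (18 - (-8)) / (2 - 0) = 13
h[1,2,3] = (-2 - 18) / (3 - 1) = -10
h[0,1,2,3] = (-10 - 13) / (3 - 0) = -23/3

-23/3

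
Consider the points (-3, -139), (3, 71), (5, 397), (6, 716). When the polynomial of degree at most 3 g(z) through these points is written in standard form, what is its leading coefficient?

4

L_0(z) = (z - 3)(z - 5)(z - 6) / [-432] = -(1/432)z^3 + (7/216)z^2 - (7/48)z + 5/24
L_1(z) = (z + 3)(z - 5)(z - 6) / [36] = (1/36)z^3 - (2/9)z^2 - (1/12)z + 5/2
L_2(z) = (z + 3)(z - 3)(z - 6) / [-16] = -(1/16)z^3 + (3/8)z^2 + (9/16)z - 27/8
L_3(z) = (z + 3)(z - 3)(z - 5) / [27] = (1/27)z^3 - (5/27)z^2 - (1/3)z + 5/3
g(z) = (-139)·L_0 + 71·L_1 + 397·L_2 + 716·L_3
Only the coefficient of z^3 is needed; take it from each L_i and combine:
(-139)·(-1/432) + 71·(1/36) + 397·(-1/16) + 716·(1/27) = 4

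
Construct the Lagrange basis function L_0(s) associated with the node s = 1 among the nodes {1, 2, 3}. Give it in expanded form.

L_0(s) = (s - 2)(s - 3) / [(-1)·(-2)]
       = (s^2 - 5s + 6) / (2)

L_0(s) = (1/2)s^2 - (5/2)s + 3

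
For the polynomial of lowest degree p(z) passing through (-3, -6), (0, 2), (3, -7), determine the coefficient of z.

Build the Lagrange basis polynomials:
L_0(z) = z(z - 3) / [18] = (1/18)z^2 - (1/6)z
L_1(z) = (z + 3)(z - 3) / [-9] = -(1/9)z^2 + 1
L_2(z) = (z + 3)z / [18] = (1/18)z^2 + (1/6)z
p(z) = (-6)·L_0 + 2·L_1 + (-7)·L_2
Only the coefficient of z is needed; take it from each L_i and combine:
(-6)·(-1/6) + 2·(0) + (-7)·(1/6) = -1/6

-1/6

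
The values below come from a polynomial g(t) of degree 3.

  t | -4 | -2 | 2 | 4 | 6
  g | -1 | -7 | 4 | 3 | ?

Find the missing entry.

The 4 known values determine g uniquely (degree ≤ 3).
L_0(6) = (8)·(4)·(2)/[(-2)·(-6)·(-8)] = -2/3
L_1(6) = (10)·(4)·(2)/[(2)·(-4)·(-6)] = 5/3
L_2(6) = (10)·(8)·(2)/[(6)·(4)·(-2)] = -10/3
L_3(6) = (10)·(8)·(4)/[(8)·(6)·(2)] = 10/3
Sum: (-1)·(-2/3) + (-7)·(5/3) + 4·(-10/3) + 3·(10/3) = -43/3

-43/3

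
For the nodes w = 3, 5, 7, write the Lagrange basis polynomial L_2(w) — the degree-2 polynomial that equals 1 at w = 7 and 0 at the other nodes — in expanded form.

L_2(w) = (1/8)w^2 - w + 15/8

L_2(w) = (w - 3)(w - 5) / [(4)·(2)]
       = (w^2 - 8w + 15) / (8)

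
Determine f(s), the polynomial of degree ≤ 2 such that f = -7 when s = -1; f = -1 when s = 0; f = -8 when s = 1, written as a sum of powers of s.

f(s) = -(13/2)s^2 - (1/2)s - 1

Build the Lagrange basis polynomials:
L_0(s) = s(s - 1) / [2] = (1/2)s^2 - (1/2)s
L_1(s) = (s + 1)(s - 1) / [-1] = -s^2 + 1
L_2(s) = (s + 1)s / [2] = (1/2)s^2 + (1/2)s
f(s) = (-7)·L_0 + (-1)·L_1 + (-8)·L_2
  (-7)·L_0(s) = -(7/2)s^2 + (7/2)s
  (-1)·L_1(s) = s^2 - 1
  (-8)·L_2(s) = -4s^2 - 4s
Adding term by term: -(13/2)s^2 - (1/2)s - 1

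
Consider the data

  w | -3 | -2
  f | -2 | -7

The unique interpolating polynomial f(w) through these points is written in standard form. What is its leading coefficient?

-5

Build the Lagrange basis polynomials:
L_0(w) = (w + 2) / [-1] = -w - 2
L_1(w) = (w + 3) / [1] = w + 3
f(w) = (-2)·L_0 + (-7)·L_1
Only the coefficient of w is needed; take it from each L_i and combine:
(-2)·(-1) + (-7)·(1) = -5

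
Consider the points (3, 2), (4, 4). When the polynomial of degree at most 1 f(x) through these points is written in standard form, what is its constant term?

L_0(x) = (x - 4) / [-1] = -x + 4
L_1(x) = (x - 3) / [1] = x - 3
f(x) = 2·L_0 + 4·L_1
Only the constant term is needed; take it from each L_i and combine:
2·(4) + 4·(-3) = -4

-4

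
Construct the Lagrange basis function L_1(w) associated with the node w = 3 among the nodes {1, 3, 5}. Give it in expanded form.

L_1(w) = (w - 1)(w - 5) / [(2)·(-2)]
       = (w^2 - 6w + 5) / (-4)

L_1(w) = -(1/4)w^2 + (3/2)w - 5/4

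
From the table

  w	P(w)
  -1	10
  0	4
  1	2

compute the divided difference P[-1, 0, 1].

2

P[-1,0] = (4 - 10) / (0 - (-1)) = -6
P[0,1] = (2 - 4) / (1 - 0) = -2
P[-1,0,1] = (-2 - (-6)) / (1 - (-1)) = 2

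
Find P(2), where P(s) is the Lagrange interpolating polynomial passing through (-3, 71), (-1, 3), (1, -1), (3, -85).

-24

L_0(2) = (3)·(1)·(-1)/[(-2)·(-4)·(-6)] = 1/16
L_1(2) = (5)·(1)·(-1)/[(2)·(-2)·(-4)] = -5/16
L_2(2) = (5)·(3)·(-1)/[(4)·(2)·(-2)] = 15/16
L_3(2) = (5)·(3)·(1)/[(6)·(4)·(2)] = 5/16
Sum: 71·(1/16) + 3·(-5/16) + (-1)·(15/16) + (-85)·(5/16) = -24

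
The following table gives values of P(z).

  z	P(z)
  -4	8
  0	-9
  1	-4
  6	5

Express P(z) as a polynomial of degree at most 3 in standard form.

P(z) = -(143/600)z^3 + (227/200)z^2 + (1231/300)z - 9

L_0(z) = z(z - 1)(z - 6) / [-200] = -(1/200)z^3 + (7/200)z^2 - (3/100)z
L_1(z) = (z + 4)(z - 1)(z - 6) / [24] = (1/24)z^3 - (1/8)z^2 - (11/12)z + 1
L_2(z) = (z + 4)z(z - 6) / [-25] = -(1/25)z^3 + (2/25)z^2 + (24/25)z
L_3(z) = (z + 4)z(z - 1) / [300] = (1/300)z^3 + (1/100)z^2 - (1/75)z
P(z) = 8·L_0 + (-9)·L_1 + (-4)·L_2 + 5·L_3
  8·L_0(z) = -(1/25)z^3 + (7/25)z^2 - (6/25)z
  (-9)·L_1(z) = -(3/8)z^3 + (9/8)z^2 + (33/4)z - 9
  (-4)·L_2(z) = (4/25)z^3 - (8/25)z^2 - (96/25)z
  5·L_3(z) = (1/60)z^3 + (1/20)z^2 - (1/15)z
Adding term by term: -(143/600)z^3 + (227/200)z^2 + (1231/300)z - 9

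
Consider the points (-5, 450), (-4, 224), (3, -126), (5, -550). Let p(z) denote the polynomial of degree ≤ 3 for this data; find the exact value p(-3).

90

Evaluate each Lagrange basis at z = -3:
L_0(-3) = (1)·(-6)·(-8)/[(-1)·(-8)·(-10)] = -3/5
L_1(-3) = (2)·(-6)·(-8)/[(1)·(-7)·(-9)] = 32/21
L_2(-3) = (2)·(1)·(-8)/[(8)·(7)·(-2)] = 1/7
L_3(-3) = (2)·(1)·(-6)/[(10)·(9)·(2)] = -1/15
Sum: 450·(-3/5) + 224·(32/21) + (-126)·(1/7) + (-550)·(-1/15) = 90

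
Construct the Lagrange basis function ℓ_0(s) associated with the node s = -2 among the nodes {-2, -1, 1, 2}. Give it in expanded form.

ℓ_0(s) = -(1/12)s^3 + (1/6)s^2 + (1/12)s - 1/6

ℓ_0(s) = (s + 1)(s - 1)(s - 2) / [(-1)·(-3)·(-4)]
       = (s^3 - 2s^2 - s + 2) / (-12)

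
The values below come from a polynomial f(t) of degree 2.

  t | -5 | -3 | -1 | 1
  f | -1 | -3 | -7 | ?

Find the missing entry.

The 3 known values determine f uniquely (degree ≤ 2).
Evaluate each Lagrange basis at t = 1:
L_0(1) = (4)·(2)/[(-2)·(-4)] = 1
L_1(1) = (6)·(2)/[(2)·(-2)] = -3
L_2(1) = (6)·(4)/[(4)·(2)] = 3
Sum: (-1)·(1) + (-3)·(-3) + (-7)·(3) = -13

-13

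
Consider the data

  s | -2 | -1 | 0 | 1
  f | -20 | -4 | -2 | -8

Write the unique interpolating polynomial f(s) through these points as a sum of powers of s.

Newton's divided differences:
f[-2,-1] = (-4 - (-20)) / (-1 - (-2)) = 16
f[-1,0] = (-2 - (-4)) / (0 - (-1)) = 2
f[0,1] = (-8 - (-2)) / (1 - 0) = -6
f[-2,-1,0] = (2 - 16) / (0 - (-2)) = -7
f[-1,0,1] = (-6 - 2) / (1 - (-1)) = -4
f[-2,-1,0,1] = (-4 - (-7)) / (1 - (-2)) = 1
f(s) = -20 + 16·(s + 2) + (-7)·(s + 2)(s + 1) + 1·(s + 2)(s + 1)s
Expanding: f(s) = s^3 - 4s^2 - 3s - 2

f(s) = s^3 - 4s^2 - 3s - 2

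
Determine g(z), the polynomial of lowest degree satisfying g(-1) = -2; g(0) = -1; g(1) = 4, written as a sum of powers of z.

Build the Lagrange basis polynomials:
L_0(z) = z(z - 1) / [2] = (1/2)z^2 - (1/2)z
L_1(z) = (z + 1)(z - 1) / [-1] = -z^2 + 1
L_2(z) = (z + 1)z / [2] = (1/2)z^2 + (1/2)z
g(z) = (-2)·L_0 + (-1)·L_1 + 4·L_2
  (-2)·L_0(z) = -z^2 + z
  (-1)·L_1(z) = z^2 - 1
  4·L_2(z) = 2z^2 + 2z
Adding term by term: 2z^2 + 3z - 1

g(z) = 2z^2 + 3z - 1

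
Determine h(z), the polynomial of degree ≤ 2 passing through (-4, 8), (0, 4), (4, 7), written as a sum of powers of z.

h(z) = (7/32)z^2 - (1/8)z + 4

Build the Lagrange basis polynomials:
L_0(z) = z(z - 4) / [32] = (1/32)z^2 - (1/8)z
L_1(z) = (z + 4)(z - 4) / [-16] = -(1/16)z^2 + 1
L_2(z) = (z + 4)z / [32] = (1/32)z^2 + (1/8)z
h(z) = 8·L_0 + 4·L_1 + 7·L_2
  8·L_0(z) = (1/4)z^2 - z
  4·L_1(z) = -(1/4)z^2 + 4
  7·L_2(z) = (7/32)z^2 + (7/8)z
Adding term by term: (7/32)z^2 - (1/8)z + 4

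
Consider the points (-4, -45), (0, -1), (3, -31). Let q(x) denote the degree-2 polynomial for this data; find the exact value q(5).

Evaluate each Lagrange basis at x = 5:
L_0(5) = (5)·(2)/[(-4)·(-7)] = 5/14
L_1(5) = (9)·(2)/[(4)·(-3)] = -3/2
L_2(5) = (9)·(5)/[(7)·(3)] = 15/7
Sum: (-45)·(5/14) + (-1)·(-3/2) + (-31)·(15/7) = -81

-81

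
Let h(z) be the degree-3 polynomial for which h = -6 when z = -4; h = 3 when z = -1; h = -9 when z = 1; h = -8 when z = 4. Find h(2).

Evaluate each Lagrange basis at z = 2:
L_0(2) = (3)·(1)·(-2)/[(-3)·(-5)·(-8)] = 1/20
L_1(2) = (6)·(1)·(-2)/[(3)·(-2)·(-5)] = -2/5
L_2(2) = (6)·(3)·(-2)/[(5)·(2)·(-3)] = 6/5
L_3(2) = (6)·(3)·(1)/[(8)·(5)·(3)] = 3/20
Sum: (-6)·(1/20) + 3·(-2/5) + (-9)·(6/5) + (-8)·(3/20) = -27/2

-27/2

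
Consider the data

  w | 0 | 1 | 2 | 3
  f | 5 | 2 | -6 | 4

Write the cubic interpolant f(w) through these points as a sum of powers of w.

f(w) = (23/6)w^3 - 14w^2 + (43/6)w + 5

L_0(w) = (w - 1)(w - 2)(w - 3) / [-6] = -(1/6)w^3 + w^2 - (11/6)w + 1
L_1(w) = w(w - 2)(w - 3) / [2] = (1/2)w^3 - (5/2)w^2 + 3w
L_2(w) = w(w - 1)(w - 3) / [-2] = -(1/2)w^3 + 2w^2 - (3/2)w
L_3(w) = w(w - 1)(w - 2) / [6] = (1/6)w^3 - (1/2)w^2 + (1/3)w
f(w) = 5·L_0 + 2·L_1 + (-6)·L_2 + 4·L_3
  5·L_0(w) = -(5/6)w^3 + 5w^2 - (55/6)w + 5
  2·L_1(w) = w^3 - 5w^2 + 6w
  (-6)·L_2(w) = 3w^3 - 12w^2 + 9w
  4·L_3(w) = (2/3)w^3 - 2w^2 + (4/3)w
Adding term by term: (23/6)w^3 - 14w^2 + (43/6)w + 5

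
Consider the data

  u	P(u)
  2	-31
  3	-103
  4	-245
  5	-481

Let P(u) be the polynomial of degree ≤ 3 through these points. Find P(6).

Evaluate each Lagrange basis at u = 6:
L_0(6) = (3)·(2)·(1)/[(-1)·(-2)·(-3)] = -1
L_1(6) = (4)·(2)·(1)/[(1)·(-1)·(-2)] = 4
L_2(6) = (4)·(3)·(1)/[(2)·(1)·(-1)] = -6
L_3(6) = (4)·(3)·(2)/[(3)·(2)·(1)] = 4
Sum: (-31)·(-1) + (-103)·(4) + (-245)·(-6) + (-481)·(4) = -835

-835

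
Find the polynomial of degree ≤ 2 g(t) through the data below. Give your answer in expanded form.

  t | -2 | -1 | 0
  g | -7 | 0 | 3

Newton's divided differences:
g[-2,-1] = (0 - (-7)) / (-1 - (-2)) = 7
g[-1,0] = (3 - 0) / (0 - (-1)) = 3
g[-2,-1,0] = (3 - 7) / (0 - (-2)) = -2
g(t) = -7 + 7·(t + 2) + (-2)·(t + 2)(t + 1)
Expanding: g(t) = -2t^2 + t + 3

g(t) = -2t^2 + t + 3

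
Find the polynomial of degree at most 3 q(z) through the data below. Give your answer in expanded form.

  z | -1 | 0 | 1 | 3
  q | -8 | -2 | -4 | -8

q(z) = z^3 - 4z^2 + z - 2

Build the Lagrange basis polynomials:
L_0(z) = z(z - 1)(z - 3) / [-8] = -(1/8)z^3 + (1/2)z^2 - (3/8)z
L_1(z) = (z + 1)(z - 1)(z - 3) / [3] = (1/3)z^3 - z^2 - (1/3)z + 1
L_2(z) = (z + 1)z(z - 3) / [-4] = -(1/4)z^3 + (1/2)z^2 + (3/4)z
L_3(z) = (z + 1)z(z - 1) / [24] = (1/24)z^3 - (1/24)z
q(z) = (-8)·L_0 + (-2)·L_1 + (-4)·L_2 + (-8)·L_3
  (-8)·L_0(z) = z^3 - 4z^2 + 3z
  (-2)·L_1(z) = -(2/3)z^3 + 2z^2 + (2/3)z - 2
  (-4)·L_2(z) = z^3 - 2z^2 - 3z
  (-8)·L_3(z) = -(1/3)z^3 + (1/3)z
Adding term by term: z^3 - 4z^2 + z - 2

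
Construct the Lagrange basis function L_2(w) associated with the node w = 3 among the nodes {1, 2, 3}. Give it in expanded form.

L_2(w) = (1/2)w^2 - (3/2)w + 1

L_2(w) = (w - 1)(w - 2) / [(2)·(1)]
       = (w^2 - 3w + 2) / (2)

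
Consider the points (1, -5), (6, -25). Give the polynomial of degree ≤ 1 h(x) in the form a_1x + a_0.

h(x) = -4x - 1

Build the Lagrange basis polynomials:
L_0(x) = (x - 6) / [-5] = -(1/5)x + 6/5
L_1(x) = (x - 1) / [5] = (1/5)x - 1/5
h(x) = (-5)·L_0 + (-25)·L_1
  (-5)·L_0(x) = x - 6
  (-25)·L_1(x) = -5x + 5
Adding term by term: -4x - 1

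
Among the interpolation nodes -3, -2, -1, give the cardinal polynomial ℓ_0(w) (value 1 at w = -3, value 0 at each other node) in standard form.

ℓ_0(w) = (w + 2)(w + 1) / [(-1)·(-2)]
       = (w^2 + 3w + 2) / (2)

ℓ_0(w) = (1/2)w^2 + (3/2)w + 1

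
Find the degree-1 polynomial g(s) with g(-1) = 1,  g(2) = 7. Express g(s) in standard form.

Build the Lagrange basis polynomials:
L_0(s) = (s - 2) / [-3] = -(1/3)s + 2/3
L_1(s) = (s + 1) / [3] = (1/3)s + 1/3
g(s) = 1·L_0 + 7·L_1
  1·L_0(s) = -(1/3)s + 2/3
  7·L_1(s) = (7/3)s + 7/3
Adding term by term: 2s + 3

g(s) = 2s + 3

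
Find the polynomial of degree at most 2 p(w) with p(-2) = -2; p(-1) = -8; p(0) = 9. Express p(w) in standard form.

p(w) = (23/2)w^2 + (57/2)w + 9

Newton's divided differences:
p[-2,-1] = (-8 - (-2)) / (-1 - (-2)) = -6
p[-1,0] = (9 - (-8)) / (0 - (-1)) = 17
p[-2,-1,0] = (17 - (-6)) / (0 - (-2)) = 23/2
p(w) = -2 + (-6)·(w + 2) + (23/2)·(w + 2)(w + 1)
Expanding: p(w) = (23/2)w^2 + (57/2)w + 9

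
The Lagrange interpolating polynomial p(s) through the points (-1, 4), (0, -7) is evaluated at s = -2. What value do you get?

L_0(-2) = (-2)/[(-1)] = 2
L_1(-2) = (-1)/[(1)] = -1
Sum: 4·(2) + (-7)·(-1) = 15

15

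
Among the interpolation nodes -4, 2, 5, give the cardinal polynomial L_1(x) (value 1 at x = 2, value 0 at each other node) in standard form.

L_1(x) = (x + 4)(x - 5) / [(6)·(-3)]
       = (x^2 - x - 20) / (-18)

L_1(x) = -(1/18)x^2 + (1/18)x + 10/9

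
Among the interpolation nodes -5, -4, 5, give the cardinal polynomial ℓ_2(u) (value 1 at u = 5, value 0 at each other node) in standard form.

ℓ_2(u) = (u + 5)(u + 4) / [(10)·(9)]
       = (u^2 + 9u + 20) / (90)

ℓ_2(u) = (1/90)u^2 + (1/10)u + 2/9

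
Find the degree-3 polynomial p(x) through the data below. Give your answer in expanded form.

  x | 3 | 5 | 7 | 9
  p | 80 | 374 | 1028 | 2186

L_0(x) = (x - 5)(x - 7)(x - 9) / [-48] = -(1/48)x^3 + (7/16)x^2 - (143/48)x + 105/16
L_1(x) = (x - 3)(x - 7)(x - 9) / [16] = (1/16)x^3 - (19/16)x^2 + (111/16)x - 189/16
L_2(x) = (x - 3)(x - 5)(x - 9) / [-16] = -(1/16)x^3 + (17/16)x^2 - (87/16)x + 135/16
L_3(x) = (x - 3)(x - 5)(x - 7) / [48] = (1/48)x^3 - (5/16)x^2 + (71/48)x - 35/16
p(x) = 80·L_0 + 374·L_1 + 1028·L_2 + 2186·L_3
  80·L_0(x) = -(5/3)x^3 + 35x^2 - (715/3)x + 525
  374·L_1(x) = (187/8)x^3 - (3553/8)x^2 + (20757/8)x - 35343/8
  1028·L_2(x) = -(257/4)x^3 + (4369/4)x^2 - (22359/4)x + 34695/4
  2186·L_3(x) = (1093/24)x^3 - (5465/8)x^2 + (77603/24)x - 3955078125*2**(13/15)*3**(7/9)*5**(7/90)*7**(29/30)/26353376
Adding term by term: 3x^3 - 1

p(x) = 3x^3 - 1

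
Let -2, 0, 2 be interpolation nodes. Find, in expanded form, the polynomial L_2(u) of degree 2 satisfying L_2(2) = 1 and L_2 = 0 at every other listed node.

L_2(u) = (u + 2)u / [(4)·(2)]
       = (u^2 + 2u) / (8)

L_2(u) = (1/8)u^2 + (1/4)u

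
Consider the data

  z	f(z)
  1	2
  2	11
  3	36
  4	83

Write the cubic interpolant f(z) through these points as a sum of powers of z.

Newton's divided differences:
f[1,2] = (11 - 2) / (2 - 1) = 9
f[2,3] = (36 - 11) / (3 - 2) = 25
f[3,4] = (83 - 36) / (4 - 3) = 47
f[1,2,3] = (25 - 9) / (3 - 1) = 8
f[2,3,4] = (47 - 25) / (4 - 2) = 11
f[1,2,3,4] = (11 - 8) / (4 - 1) = 1
f(z) = 2 + 9·(z - 1) + 8·(z - 1)(z - 2) + 1·(z - 1)(z - 2)(z - 3)
Expanding: f(z) = z^3 + 2z^2 - 4z + 3

f(z) = z^3 + 2z^2 - 4z + 3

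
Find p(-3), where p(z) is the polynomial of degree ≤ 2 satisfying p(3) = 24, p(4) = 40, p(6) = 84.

12

Using Newton's divided-difference form:
p[3,4] = (40 - 24) / (4 - 3) = 16
p[4,6] = (84 - 40) / (6 - 4) = 22
p[3,4,6] = (22 - 16) / (6 - 3) = 2
p(-3) = 24 + 16·(-6) + 2·(-6)·(-7) = 12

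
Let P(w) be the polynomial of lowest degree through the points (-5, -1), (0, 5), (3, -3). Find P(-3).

43/10

Evaluate each Lagrange basis at w = -3:
L_0(-3) = (-3)·(-6)/[(-5)·(-8)] = 9/20
L_1(-3) = (2)·(-6)/[(5)·(-3)] = 4/5
L_2(-3) = (2)·(-3)/[(8)·(3)] = -1/4
Sum: (-1)·(9/20) + 5·(4/5) + (-3)·(-1/4) = 43/10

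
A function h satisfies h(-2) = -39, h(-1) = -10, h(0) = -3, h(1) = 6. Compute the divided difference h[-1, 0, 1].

h[-1,0] = (-3 - (-10)) / (0 - (-1)) = 7
h[0,1] = (6 - (-3)) / (1 - 0) = 9
h[-1,0,1] = (9 - 7) / (1 - (-1)) = 1

1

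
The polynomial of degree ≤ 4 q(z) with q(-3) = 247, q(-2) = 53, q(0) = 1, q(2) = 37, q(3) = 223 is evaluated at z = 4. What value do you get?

Evaluate each Lagrange basis at z = 4:
L_0(4) = (6)·(4)·(2)·(1)/[(-1)·(-3)·(-5)·(-6)] = 8/15
L_1(4) = (7)·(4)·(2)·(1)/[(1)·(-2)·(-4)·(-5)] = -7/5
L_2(4) = (7)·(6)·(2)·(1)/[(3)·(2)·(-2)·(-3)] = 7/3
L_3(4) = (7)·(6)·(4)·(1)/[(5)·(4)·(2)·(-1)] = -21/5
L_4(4) = (7)·(6)·(4)·(2)/[(6)·(5)·(3)·(1)] = 56/15
Sum: 247·(8/15) + 53·(-7/5) + 1·(7/3) + 37·(-21/5) + 223·(56/15) = 737

737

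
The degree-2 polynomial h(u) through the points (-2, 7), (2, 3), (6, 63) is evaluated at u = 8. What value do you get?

117

Using Newton's divided-difference form:
h[-2,2] = (3 - 7) / (2 - (-2)) = -1
h[2,6] = (63 - 3) / (6 - 2) = 15
h[-2,2,6] = (15 - (-1)) / (6 - (-2)) = 2
h(8) = 7 + (-1)·(10) + 2·(10)·(6) = 117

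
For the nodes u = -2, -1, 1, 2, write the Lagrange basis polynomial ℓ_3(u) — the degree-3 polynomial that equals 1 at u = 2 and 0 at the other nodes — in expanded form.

ℓ_3(u) = (1/12)u^3 + (1/6)u^2 - (1/12)u - 1/6

ℓ_3(u) = (u + 2)(u + 1)(u - 1) / [(4)·(3)·(1)]
       = (u^3 + 2u^2 - u - 2) / (12)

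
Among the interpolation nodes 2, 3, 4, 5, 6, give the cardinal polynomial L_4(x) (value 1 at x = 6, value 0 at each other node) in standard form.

L_4(x) = (1/24)x^4 - (7/12)x^3 + (71/24)x^2 - (77/12)x + 5

L_4(x) = (x - 2)(x - 3)(x - 4)(x - 5) / [(4)·(3)·(2)·(1)]
       = (x^4 - 14x^3 + 71x^2 - 154x + 120) / (24)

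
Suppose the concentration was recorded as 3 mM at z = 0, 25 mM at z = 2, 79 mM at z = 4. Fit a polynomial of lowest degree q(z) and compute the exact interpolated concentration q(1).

Evaluate each Lagrange basis at z = 1:
L_0(1) = (-1)·(-3)/[(-2)·(-4)] = 3/8
L_1(1) = (1)·(-3)/[(2)·(-2)] = 3/4
L_2(1) = (1)·(-1)/[(4)·(2)] = -1/8
Sum: 3·(3/8) + 25·(3/4) + 79·(-1/8) = 10

10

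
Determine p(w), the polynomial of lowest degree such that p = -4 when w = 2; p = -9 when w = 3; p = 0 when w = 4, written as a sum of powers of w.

p(w) = 7w^2 - 40w + 48

Newton's divided differences:
p[2,3] = (-9 - (-4)) / (3 - 2) = -5
p[3,4] = (0 - (-9)) / (4 - 3) = 9
p[2,3,4] = (9 - (-5)) / (4 - 2) = 7
p(w) = -4 + (-5)·(w - 2) + 7·(w - 2)(w - 3)
Expanding: p(w) = 7w^2 - 40w + 48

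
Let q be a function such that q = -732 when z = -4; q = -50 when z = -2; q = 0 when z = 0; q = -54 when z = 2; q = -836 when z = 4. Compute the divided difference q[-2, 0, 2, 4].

q[-2,0] = (0 - (-50)) / (0 - (-2)) = 25
q[0,2] = (-54 - 0) / (2 - 0) = -27
q[2,4] = (-836 - (-54)) / (4 - 2) = -391
q[-2,0,2] = (-27 - 25) / (2 - (-2)) = -13
q[0,2,4] = (-391 - (-27)) / (4 - 0) = -91
q[-2,0,2,4] = (-91 - (-13)) / (4 - (-2)) = -13

-13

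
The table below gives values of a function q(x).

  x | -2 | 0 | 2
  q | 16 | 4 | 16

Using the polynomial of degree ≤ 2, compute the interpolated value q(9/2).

259/4

Using Newton's divided-difference form:
q[-2,0] = (4 - 16) / (0 - (-2)) = -6
q[0,2] = (16 - 4) / (2 - 0) = 6
q[-2,0,2] = (6 - (-6)) / (2 - (-2)) = 3
q(9/2) = 16 + (-6)·(13/2) + 3·(13/2)·(9/2) = 259/4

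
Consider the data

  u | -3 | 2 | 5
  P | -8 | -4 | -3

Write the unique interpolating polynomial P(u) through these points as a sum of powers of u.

L_0(u) = (u - 2)(u - 5) / [40] = (1/40)u^2 - (7/40)u + 1/4
L_1(u) = (u + 3)(u - 5) / [-15] = -(1/15)u^2 + (2/15)u + 1
L_2(u) = (u + 3)(u - 2) / [24] = (1/24)u^2 + (1/24)u - 1/4
P(u) = (-8)·L_0 + (-4)·L_1 + (-3)·L_2
  (-8)·L_0(u) = -(1/5)u^2 + (7/5)u - 2
  (-4)·L_1(u) = (4/15)u^2 - (8/15)u - 4
  (-3)·L_2(u) = -(1/8)u^2 - (1/8)u + 3/4
Adding term by term: -(7/120)u^2 + (89/120)u - 21/4

P(u) = -(7/120)u^2 + (89/120)u - 21/4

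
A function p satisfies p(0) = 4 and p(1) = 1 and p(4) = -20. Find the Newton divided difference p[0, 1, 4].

-1

p[0,1] = (1 - 4) / (1 - 0) = -3
p[1,4] = (-20 - 1) / (4 - 1) = -7
p[0,1,4] = (-7 - (-3)) / (4 - 0) = -1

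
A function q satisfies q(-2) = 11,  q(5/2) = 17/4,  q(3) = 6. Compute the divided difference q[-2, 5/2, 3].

1

q[-2,5/2] = (17/4 - 11) / (5/2 - (-2)) = -3/2
q[5/2,3] = (6 - 17/4) / (3 - 5/2) = 7/2
q[-2,5/2,3] = (7/2 - (-3/2)) / (3 - (-2)) = 1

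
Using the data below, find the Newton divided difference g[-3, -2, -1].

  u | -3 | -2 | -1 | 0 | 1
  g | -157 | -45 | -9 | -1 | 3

-38

g[-3,-2] = (-45 - (-157)) / (-2 - (-3)) = 112
g[-2,-1] = (-9 - (-45)) / (-1 - (-2)) = 36
g[-3,-2,-1] = (36 - 112) / (-1 - (-3)) = -38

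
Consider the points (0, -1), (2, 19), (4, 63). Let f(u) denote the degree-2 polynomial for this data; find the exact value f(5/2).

L_0(5/2) = (1/2)·(-3/2)/[(-2)·(-4)] = -3/32
L_1(5/2) = (5/2)·(-3/2)/[(2)·(-2)] = 15/16
L_2(5/2) = (5/2)·(1/2)/[(4)·(2)] = 5/32
Sum: (-1)·(-3/32) + 19·(15/16) + 63·(5/32) = 111/4

111/4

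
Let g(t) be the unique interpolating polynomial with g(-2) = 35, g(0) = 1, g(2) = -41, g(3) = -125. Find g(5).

-539

Using Newton's divided-difference form:
g[-2,0] = (1 - 35) / (0 - (-2)) = -17
g[0,2] = (-41 - 1) / (2 - 0) = -21
g[2,3] = (-125 - (-41)) / (3 - 2) = -84
g[-2,0,2] = (-21 - (-17)) / (2 - (-2)) = -1
g[0,2,3] = (-84 - (-21)) / (3 - 0) = -21
g[-2,0,2,3] = (-21 - (-1)) / (3 - (-2)) = -4
g(5) = 35 + (-17)·(7) + (-1)·(7)·(5) + (-4)·(7)·(5)·(3) = -539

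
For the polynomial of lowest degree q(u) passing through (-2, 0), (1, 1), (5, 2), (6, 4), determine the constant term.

8/7

L_0(u) = (u - 1)(u - 5)(u - 6) / [-168] = -(1/168)u^3 + (1/14)u^2 - (41/168)u + 5/28
L_1(u) = (u + 2)(u - 5)(u - 6) / [60] = (1/60)u^3 - (3/20)u^2 + (2/15)u + 1
L_2(u) = (u + 2)(u - 1)(u - 6) / [-28] = -(1/28)u^3 + (5/28)u^2 + (2/7)u - 3/7
L_3(u) = (u + 2)(u - 1)(u - 5) / [40] = (1/40)u^3 - (1/10)u^2 - (7/40)u + 1/4
q(u) = 0·L_0 + 1·L_1 + 2·L_2 + 4·L_3
Only the constant term is needed; take it from each L_i and combine:
0·(5/28) + 1·(1) + 2·(-3/7) + 4·(1/4) = 8/7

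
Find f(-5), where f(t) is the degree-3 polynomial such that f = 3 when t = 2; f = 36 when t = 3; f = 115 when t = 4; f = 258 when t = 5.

Using Newton's divided-difference form:
f[2,3] = (36 - 3) / (3 - 2) = 33
f[3,4] = (115 - 36) / (4 - 3) = 79
f[4,5] = (258 - 115) / (5 - 4) = 143
f[2,3,4] = (79 - 33) / (4 - 2) = 23
f[3,4,5] = (143 - 79) / (5 - 3) = 32
f[2,3,4,5] = (32 - 23) / (5 - 2) = 3
f(-5) = 3 + 33·(-7) + 23·(-7)·(-8) + 3·(-7)·(-8)·(-9) = -452

-452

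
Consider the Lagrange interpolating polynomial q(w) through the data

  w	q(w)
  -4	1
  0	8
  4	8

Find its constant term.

L_0(w) = w(w - 4) / [32] = (1/32)w^2 - (1/8)w
L_1(w) = (w + 4)(w - 4) / [-16] = -(1/16)w^2 + 1
L_2(w) = (w + 4)w / [32] = (1/32)w^2 + (1/8)w
q(w) = 1·L_0 + 8·L_1 + 8·L_2
Only the constant term is needed; take it from each L_i and combine:
1·(0) + 8·(1) + 8·(0) = 8

8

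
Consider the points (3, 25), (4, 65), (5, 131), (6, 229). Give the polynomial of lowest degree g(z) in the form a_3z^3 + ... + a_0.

Build the Lagrange basis polynomials:
L_0(z) = (z - 4)(z - 5)(z - 6) / [-6] = -(1/6)z^3 + (5/2)z^2 - (37/3)z + 20
L_1(z) = (z - 3)(z - 5)(z - 6) / [2] = (1/2)z^3 - 7z^2 + (63/2)z - 45
L_2(z) = (z - 3)(z - 4)(z - 6) / [-2] = -(1/2)z^3 + (13/2)z^2 - 27z + 36
L_3(z) = (z - 3)(z - 4)(z - 5) / [6] = (1/6)z^3 - 2z^2 + (47/6)z - 10
g(z) = 25·L_0 + 65·L_1 + 131·L_2 + 229·L_3
  25·L_0(z) = -(25/6)z^3 + (125/2)z^2 - (925/3)z + 500
  65·L_1(z) = (65/2)z^3 - 455z^2 + (4095/2)z - 2925
  131·L_2(z) = -(131/2)z^3 + (1703/2)z^2 - 3537z + 4716
  229·L_3(z) = (229/6)z^3 - 458z^2 + (10763/6)z - 2290
Adding term by term: z^3 + z^2 - 4z + 1

g(z) = z^3 + z^2 - 4z + 1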